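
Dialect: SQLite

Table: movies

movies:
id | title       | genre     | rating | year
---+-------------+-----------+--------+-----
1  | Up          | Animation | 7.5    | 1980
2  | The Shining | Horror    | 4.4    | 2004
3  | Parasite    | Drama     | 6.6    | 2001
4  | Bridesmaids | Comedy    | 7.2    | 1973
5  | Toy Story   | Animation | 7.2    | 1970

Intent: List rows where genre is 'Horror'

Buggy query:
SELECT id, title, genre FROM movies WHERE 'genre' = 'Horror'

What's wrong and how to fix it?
Bug: 'genre' in single quotes is a string literal, not the column; the comparison is literal-vs-literal and never true

Fix: Remove the quotes around the column name (or use double quotes for an identifier)

Corrected query:
SELECT id, title, genre FROM movies WHERE genre = 'Horror'

Result:
id | title       | genre 
---+-------------+-------
2  | The Shining | Horror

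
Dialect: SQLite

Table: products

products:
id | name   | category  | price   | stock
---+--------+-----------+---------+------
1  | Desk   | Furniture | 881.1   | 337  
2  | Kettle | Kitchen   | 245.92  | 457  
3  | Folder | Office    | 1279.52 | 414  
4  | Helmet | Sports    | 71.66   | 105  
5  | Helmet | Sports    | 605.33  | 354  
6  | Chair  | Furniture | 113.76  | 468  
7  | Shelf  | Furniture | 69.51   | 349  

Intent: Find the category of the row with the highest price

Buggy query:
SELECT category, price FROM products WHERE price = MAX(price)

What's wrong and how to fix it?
Bug: MAX(price) is an aggregate and cannot be used directly in WHERE

Fix: Wrap MAX in a scalar subquery so WHERE compares against a single value

Corrected query:
SELECT category, price FROM products WHERE price = (SELECT MAX(price) FROM products)

Result:
category | price  
---------+--------
Office   | 1279.52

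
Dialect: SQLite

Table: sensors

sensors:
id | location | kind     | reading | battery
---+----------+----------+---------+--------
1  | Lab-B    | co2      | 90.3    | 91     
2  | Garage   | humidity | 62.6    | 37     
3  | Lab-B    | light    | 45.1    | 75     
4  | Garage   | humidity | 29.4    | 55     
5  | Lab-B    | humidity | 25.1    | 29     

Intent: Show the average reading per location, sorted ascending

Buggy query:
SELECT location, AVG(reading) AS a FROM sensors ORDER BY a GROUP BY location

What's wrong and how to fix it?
Bug: GROUP BY must precede ORDER BY

Fix: Move ORDER BY to the end, after GROUP BY

Corrected query:
SELECT location, AVG(reading) AS a FROM sensors GROUP BY location ORDER BY a

Result:
location | a   
---------+-----
Garage   | 46  
Lab-B    | 53.5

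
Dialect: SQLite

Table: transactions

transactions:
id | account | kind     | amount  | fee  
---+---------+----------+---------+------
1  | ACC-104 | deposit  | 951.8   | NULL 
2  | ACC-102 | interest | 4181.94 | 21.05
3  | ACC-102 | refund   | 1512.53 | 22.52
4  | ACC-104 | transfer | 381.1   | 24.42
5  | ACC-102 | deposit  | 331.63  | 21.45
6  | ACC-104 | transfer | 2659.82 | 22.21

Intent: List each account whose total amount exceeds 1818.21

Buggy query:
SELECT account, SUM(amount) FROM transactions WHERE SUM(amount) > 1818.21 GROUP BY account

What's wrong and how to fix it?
Bug: WHERE runs before GROUP BY, so aggregates aren't available there

Fix: Use HAVING (which filters groups after aggregation) instead of WHERE

Corrected query:
SELECT account, SUM(amount) FROM transactions GROUP BY account HAVING SUM(amount) > 1818.21

Result:
account | SUM(amount)
--------+------------
ACC-102 | 6026.1     
ACC-104 | 3992.72    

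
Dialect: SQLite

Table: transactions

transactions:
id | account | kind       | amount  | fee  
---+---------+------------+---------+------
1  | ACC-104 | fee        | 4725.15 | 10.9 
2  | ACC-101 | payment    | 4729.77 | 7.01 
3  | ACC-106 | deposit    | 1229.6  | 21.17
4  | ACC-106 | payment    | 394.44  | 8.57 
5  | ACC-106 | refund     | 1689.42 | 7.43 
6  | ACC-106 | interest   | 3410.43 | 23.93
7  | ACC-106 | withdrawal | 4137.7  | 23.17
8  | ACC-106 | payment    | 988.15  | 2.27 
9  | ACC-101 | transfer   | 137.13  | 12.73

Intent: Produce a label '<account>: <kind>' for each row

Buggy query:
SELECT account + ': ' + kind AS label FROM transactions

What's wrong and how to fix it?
Bug: '+' is numeric addition; on text columns SQLite converts them to 0 instead of concatenating

Fix: Replace + with || to concatenate text

Corrected query:
SELECT account || ': ' || kind AS label FROM transactions

Result:
label              
-------------------
ACC-104: fee       
ACC-101: payment   
ACC-106: deposit   
ACC-106: payment   
ACC-106: refund    
ACC-106: interest  
ACC-106: withdrawal
ACC-106: payment   
ACC-101: transfer  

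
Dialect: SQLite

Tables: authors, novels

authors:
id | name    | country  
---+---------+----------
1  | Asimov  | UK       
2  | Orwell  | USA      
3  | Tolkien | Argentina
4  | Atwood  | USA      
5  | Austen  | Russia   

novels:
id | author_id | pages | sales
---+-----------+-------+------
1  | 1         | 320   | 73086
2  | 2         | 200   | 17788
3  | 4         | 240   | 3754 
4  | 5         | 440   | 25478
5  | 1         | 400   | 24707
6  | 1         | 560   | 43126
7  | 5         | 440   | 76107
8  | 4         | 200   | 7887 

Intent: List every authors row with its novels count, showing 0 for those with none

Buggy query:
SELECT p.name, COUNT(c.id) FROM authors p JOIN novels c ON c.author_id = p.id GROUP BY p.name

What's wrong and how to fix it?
Bug: INNER JOIN drops authors rows that have no matching novels rows

Fix: Switch to LEFT JOIN to retain unmatched parent rows

Corrected query:
SELECT p.name, COUNT(c.id) FROM authors p LEFT JOIN novels c ON c.author_id = p.id GROUP BY p.name

Result:
name    | COUNT(c.id)
--------+------------
Asimov  | 3          
Atwood  | 2          
Austen  | 2          
Orwell  | 1          
Tolkien | 0          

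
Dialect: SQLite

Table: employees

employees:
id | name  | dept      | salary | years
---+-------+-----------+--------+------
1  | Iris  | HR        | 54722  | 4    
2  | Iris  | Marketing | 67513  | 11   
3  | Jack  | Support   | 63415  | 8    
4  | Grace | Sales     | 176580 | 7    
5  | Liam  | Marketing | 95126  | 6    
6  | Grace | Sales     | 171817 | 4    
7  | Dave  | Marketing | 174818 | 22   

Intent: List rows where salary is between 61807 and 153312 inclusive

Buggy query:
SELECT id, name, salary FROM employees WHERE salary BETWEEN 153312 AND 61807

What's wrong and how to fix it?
Bug: BETWEEN expects the lower bound first; with 153312 AND 61807 the range is empty

Fix: Write BETWEEN 61807 AND 153312

Corrected query:
SELECT id, name, salary FROM employees WHERE salary BETWEEN 61807 AND 153312

Result:
id | name | salary
---+------+-------
2  | Iris | 67513 
3  | Jack | 63415 
5  | Liam | 95126 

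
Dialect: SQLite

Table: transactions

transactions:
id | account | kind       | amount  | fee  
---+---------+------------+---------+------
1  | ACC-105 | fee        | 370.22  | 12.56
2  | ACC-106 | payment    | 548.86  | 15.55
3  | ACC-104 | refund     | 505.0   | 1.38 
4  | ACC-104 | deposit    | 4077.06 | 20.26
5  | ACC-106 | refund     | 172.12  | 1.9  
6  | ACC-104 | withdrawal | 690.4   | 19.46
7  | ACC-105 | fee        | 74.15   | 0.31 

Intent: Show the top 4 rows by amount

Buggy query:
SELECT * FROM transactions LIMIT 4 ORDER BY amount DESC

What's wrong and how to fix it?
Bug: ORDER BY cannot follow LIMIT; LIMIT is the final clause

Fix: Sort with ORDER BY, then apply LIMIT

Corrected query:
SELECT * FROM transactions ORDER BY amount DESC LIMIT 4

Result:
id | account | kind       | amount  | fee  
---+---------+------------+---------+------
4  | ACC-104 | deposit    | 4077.06 | 20.26
6  | ACC-104 | withdrawal | 690.4   | 19.46
2  | ACC-106 | payment    | 548.86  | 15.55
3  | ACC-104 | refund     | 505     | 1.38 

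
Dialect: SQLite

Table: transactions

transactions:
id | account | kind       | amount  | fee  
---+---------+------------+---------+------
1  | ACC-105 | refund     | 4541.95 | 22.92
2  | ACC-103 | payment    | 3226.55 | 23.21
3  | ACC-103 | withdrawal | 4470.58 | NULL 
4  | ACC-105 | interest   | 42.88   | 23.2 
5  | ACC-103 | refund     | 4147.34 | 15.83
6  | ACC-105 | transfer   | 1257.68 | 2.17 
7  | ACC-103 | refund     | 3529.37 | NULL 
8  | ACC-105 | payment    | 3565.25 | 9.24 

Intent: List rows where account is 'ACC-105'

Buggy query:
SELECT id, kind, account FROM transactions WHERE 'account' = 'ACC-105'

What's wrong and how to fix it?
Bug: Single quotes denote string literals in SQL; the column name is being compared as a constant string

Fix: Remove the quotes around the column name (or use double quotes for an identifier)

Corrected query:
SELECT id, kind, account FROM transactions WHERE account = 'ACC-105'

Result:
id | kind     | account
---+----------+--------
1  | refund   | ACC-105
4  | interest | ACC-105
6  | transfer | ACC-105
8  | payment  | ACC-105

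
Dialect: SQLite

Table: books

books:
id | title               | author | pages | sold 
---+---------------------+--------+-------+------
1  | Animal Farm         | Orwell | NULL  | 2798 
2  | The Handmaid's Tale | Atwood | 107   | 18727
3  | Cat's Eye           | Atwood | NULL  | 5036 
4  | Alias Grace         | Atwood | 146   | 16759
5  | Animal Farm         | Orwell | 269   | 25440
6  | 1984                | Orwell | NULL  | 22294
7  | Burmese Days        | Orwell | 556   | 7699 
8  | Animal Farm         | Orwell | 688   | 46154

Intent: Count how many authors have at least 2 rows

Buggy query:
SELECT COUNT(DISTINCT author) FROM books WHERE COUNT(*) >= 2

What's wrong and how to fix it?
Bug: WHERE filters individual rows, not groups, so a group-level COUNT is invalid there

Fix: Group first with HAVING COUNT(*) >= 2, then COUNT the resulting groups

Corrected query:
SELECT COUNT(*) FROM (SELECT author FROM books GROUP BY author HAVING COUNT(*) >= 2)

Result:
COUNT(*)
--------
2       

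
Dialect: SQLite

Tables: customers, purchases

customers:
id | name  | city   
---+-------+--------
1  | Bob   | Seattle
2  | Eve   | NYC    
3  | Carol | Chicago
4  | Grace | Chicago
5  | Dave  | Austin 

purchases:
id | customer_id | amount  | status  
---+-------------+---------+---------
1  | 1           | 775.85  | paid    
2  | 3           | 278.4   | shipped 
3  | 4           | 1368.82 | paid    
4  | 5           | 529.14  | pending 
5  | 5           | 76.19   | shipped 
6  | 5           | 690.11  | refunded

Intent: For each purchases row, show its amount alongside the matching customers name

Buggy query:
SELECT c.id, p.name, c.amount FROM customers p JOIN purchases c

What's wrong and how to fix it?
Bug: Missing join condition: each purchases row is matched to all customers rows instead of just its own

Fix: Specify the join condition linking the foreign key to the parent id

Corrected query:
SELECT c.id, p.name, c.amount FROM customers p JOIN purchases c ON c.customer_id = p.id

Result:
id | name  | amount 
---+-------+--------
1  | Bob   | 775.85 
2  | Carol | 278.4  
3  | Grace | 1368.82
4  | Dave  | 529.14 
5  | Dave  | 76.19  
6  | Dave  | 690.11 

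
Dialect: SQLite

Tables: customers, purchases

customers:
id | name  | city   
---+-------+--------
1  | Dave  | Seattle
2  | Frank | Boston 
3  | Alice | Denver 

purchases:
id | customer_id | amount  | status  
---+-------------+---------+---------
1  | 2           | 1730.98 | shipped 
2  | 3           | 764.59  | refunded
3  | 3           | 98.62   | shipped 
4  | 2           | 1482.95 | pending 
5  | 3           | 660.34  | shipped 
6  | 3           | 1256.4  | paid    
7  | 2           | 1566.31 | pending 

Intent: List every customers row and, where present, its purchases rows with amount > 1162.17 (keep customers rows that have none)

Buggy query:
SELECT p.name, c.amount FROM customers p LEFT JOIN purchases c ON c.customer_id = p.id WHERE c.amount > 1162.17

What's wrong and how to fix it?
Bug: A WHERE condition on the right-hand table after LEFT JOIN drops unmatched parents

Fix: Move the right-table condition into the ON clause so unmatched parents are kept

Corrected query:
SELECT p.name, c.amount FROM customers p LEFT JOIN purchases c ON c.customer_id = p.id AND c.amount > 1162.17

Result:
name  | amount 
------+--------
Dave  | NULL   
Frank | 1482.95
Frank | 1566.31
Frank | 1730.98
Alice | 1256.4 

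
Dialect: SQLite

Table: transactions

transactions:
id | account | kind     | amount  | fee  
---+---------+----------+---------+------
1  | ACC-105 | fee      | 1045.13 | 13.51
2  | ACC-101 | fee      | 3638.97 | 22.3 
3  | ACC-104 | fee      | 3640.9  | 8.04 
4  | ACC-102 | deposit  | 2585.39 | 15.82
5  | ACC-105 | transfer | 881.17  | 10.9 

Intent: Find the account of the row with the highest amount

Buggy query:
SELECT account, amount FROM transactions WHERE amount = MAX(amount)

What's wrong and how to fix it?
Bug: MAX(amount) is an aggregate and cannot be used directly in WHERE

Fix: Wrap MAX in a scalar subquery so WHERE compares against a single value

Corrected query:
SELECT account, amount FROM transactions WHERE amount = (SELECT MAX(amount) FROM transactions)

Result:
account | amount
--------+-------
ACC-104 | 3640.9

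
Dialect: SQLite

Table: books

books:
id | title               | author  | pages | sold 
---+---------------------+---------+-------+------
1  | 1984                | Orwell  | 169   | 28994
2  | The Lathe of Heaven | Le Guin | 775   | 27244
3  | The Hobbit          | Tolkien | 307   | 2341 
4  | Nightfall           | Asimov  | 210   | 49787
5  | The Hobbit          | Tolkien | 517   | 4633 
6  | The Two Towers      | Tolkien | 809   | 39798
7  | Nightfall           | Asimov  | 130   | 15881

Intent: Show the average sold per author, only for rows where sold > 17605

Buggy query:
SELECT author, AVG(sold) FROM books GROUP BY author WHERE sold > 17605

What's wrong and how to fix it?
Bug: WHERE cannot follow GROUP BY

Fix: Move the WHERE clause before GROUP BY

Corrected query:
SELECT author, AVG(sold) FROM books WHERE sold > 17605 GROUP BY author

Result:
author  | AVG(sold)
--------+----------
Asimov  | 49787    
Le Guin | 27244    
Orwell  | 28994    
Tolkien | 39798    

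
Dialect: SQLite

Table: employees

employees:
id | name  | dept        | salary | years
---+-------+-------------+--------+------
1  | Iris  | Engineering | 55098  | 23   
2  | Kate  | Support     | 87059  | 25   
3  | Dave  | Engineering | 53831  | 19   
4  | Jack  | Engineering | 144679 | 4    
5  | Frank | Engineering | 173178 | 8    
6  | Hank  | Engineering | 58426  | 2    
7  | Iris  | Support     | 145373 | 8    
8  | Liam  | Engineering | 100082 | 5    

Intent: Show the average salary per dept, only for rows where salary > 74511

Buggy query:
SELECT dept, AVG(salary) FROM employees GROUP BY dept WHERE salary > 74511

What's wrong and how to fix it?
Bug: WHERE cannot follow GROUP BY

Fix: Move the WHERE clause before GROUP BY

Corrected query:
SELECT dept, AVG(salary) FROM employees WHERE salary > 74511 GROUP BY dept

Result:
dept        | AVG(salary)
------------+------------
Engineering | 139313     
Support     | 116216     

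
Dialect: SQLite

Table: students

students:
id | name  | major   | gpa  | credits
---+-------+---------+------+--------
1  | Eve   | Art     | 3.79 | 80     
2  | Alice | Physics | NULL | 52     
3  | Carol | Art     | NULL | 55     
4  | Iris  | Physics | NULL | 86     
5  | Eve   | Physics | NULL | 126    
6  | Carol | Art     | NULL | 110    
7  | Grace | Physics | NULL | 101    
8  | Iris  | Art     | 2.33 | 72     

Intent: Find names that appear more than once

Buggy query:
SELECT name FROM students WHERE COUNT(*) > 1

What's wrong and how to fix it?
Bug: COUNT(*) is an aggregate and cannot be used in WHERE

Fix: Group first, then use HAVING for the count condition

Corrected query:
SELECT name FROM students GROUP BY name HAVING COUNT(*) > 1

Result:
name 
-----
Carol
Eve  
Iris 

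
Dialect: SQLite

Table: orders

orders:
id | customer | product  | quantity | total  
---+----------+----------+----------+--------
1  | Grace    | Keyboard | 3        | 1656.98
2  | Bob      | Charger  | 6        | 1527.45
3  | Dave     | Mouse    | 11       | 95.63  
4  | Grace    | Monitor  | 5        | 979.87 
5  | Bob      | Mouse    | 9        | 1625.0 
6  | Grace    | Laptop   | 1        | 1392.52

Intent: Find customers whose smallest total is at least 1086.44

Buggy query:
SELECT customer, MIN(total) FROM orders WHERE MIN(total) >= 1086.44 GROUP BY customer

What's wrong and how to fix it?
Bug: Aggregates like MIN are computed per group after WHERE runs

Fix: Use HAVING for the per-group MIN condition

Corrected query:
SELECT customer, MIN(total) FROM orders GROUP BY customer HAVING MIN(total) >= 1086.44

Result:
customer | MIN(total)
---------+-----------
Bob      | 1527.45   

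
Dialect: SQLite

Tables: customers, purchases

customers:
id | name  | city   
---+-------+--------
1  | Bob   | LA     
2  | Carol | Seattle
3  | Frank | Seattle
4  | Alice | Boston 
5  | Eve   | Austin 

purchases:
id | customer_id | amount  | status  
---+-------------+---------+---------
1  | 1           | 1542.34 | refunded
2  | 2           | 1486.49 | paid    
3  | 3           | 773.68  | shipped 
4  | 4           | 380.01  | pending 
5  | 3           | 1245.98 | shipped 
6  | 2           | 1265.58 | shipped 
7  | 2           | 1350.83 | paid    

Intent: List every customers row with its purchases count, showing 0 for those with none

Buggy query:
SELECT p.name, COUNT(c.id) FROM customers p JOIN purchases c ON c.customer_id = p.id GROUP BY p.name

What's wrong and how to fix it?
Bug: INNER JOIN drops customers rows that have no matching purchases rows

Fix: Use LEFT JOIN so parents without children still appear (COUNT(c.id) gives 0)

Corrected query:
SELECT p.name, COUNT(c.id) FROM customers p LEFT JOIN purchases c ON c.customer_id = p.id GROUP BY p.name

Result:
name  | COUNT(c.id)
------+------------
Alice | 1          
Bob   | 1          
Carol | 3          
Eve   | 0          
Frank | 2          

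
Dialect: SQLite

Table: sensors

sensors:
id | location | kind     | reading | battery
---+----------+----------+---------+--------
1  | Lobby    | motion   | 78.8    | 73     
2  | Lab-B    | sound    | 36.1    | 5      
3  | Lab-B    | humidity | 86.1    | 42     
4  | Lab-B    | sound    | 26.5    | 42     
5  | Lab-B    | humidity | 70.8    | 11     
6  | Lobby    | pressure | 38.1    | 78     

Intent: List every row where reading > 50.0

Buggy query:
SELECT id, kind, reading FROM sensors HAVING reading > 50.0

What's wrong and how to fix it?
Bug: HAVING filters the output of aggregation, but this query has no GROUP BY and no aggregate functions, so SQLite rejects it (HAVING clause on a non-aggregate query); the condition here is per row

Fix: Use WHERE for row-level filtering

Corrected query:
SELECT id, kind, reading FROM sensors WHERE reading > 50.0

Result:
id | kind     | reading
---+----------+--------
1  | motion   | 78.8   
3  | humidity | 86.1   
5  | humidity | 70.8   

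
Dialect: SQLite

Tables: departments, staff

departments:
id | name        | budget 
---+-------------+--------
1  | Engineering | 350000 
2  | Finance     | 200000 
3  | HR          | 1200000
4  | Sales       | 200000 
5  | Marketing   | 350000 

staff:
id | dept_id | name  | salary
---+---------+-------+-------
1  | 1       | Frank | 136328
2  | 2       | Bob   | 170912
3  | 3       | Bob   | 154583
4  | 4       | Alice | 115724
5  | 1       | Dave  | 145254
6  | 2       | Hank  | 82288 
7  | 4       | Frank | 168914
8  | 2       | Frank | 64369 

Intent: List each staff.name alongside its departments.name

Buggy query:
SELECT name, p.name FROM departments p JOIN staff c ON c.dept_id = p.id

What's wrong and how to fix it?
Bug: 'name' exists in both joined tables, so the database can't tell which one is meant

Fix: Prefix ambiguous columns with the table alias

Corrected query:
SELECT c.name, p.name FROM departments p JOIN staff c ON c.dept_id = p.id

Result:
name  | name       
------+------------
Frank | Engineering
Bob   | Finance    
Bob   | HR         
Alice | Sales      
Dave  | Engineering
Hank  | Finance    
Frank | Sales      
Frank | Finance    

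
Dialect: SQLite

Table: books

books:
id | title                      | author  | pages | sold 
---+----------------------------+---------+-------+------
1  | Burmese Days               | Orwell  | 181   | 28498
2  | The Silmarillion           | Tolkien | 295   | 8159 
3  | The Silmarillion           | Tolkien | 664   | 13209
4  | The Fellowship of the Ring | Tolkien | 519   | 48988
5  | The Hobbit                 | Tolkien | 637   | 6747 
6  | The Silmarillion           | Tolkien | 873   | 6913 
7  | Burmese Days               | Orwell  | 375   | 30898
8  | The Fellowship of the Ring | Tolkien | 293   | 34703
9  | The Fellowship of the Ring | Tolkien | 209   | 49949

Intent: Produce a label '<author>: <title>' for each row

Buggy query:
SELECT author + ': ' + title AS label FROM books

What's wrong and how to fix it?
Bug: SQLite uses || for string concatenation; + coerces text to numbers (yielding 0)

Fix: Use the || operator for string concatenation

Corrected query:
SELECT author || ': ' || title AS label FROM books

Result:
label                              
-----------------------------------
Orwell: Burmese Days               
Tolkien: The Silmarillion          
Tolkien: The Silmarillion          
Tolkien: The Fellowship of the Ring
Tolkien: The Hobbit                
Tolkien: The Silmarillion          
Orwell: Burmese Days               
Tolkien: The Fellowship of the Ring
Tolkien: The Fellowship of the Ring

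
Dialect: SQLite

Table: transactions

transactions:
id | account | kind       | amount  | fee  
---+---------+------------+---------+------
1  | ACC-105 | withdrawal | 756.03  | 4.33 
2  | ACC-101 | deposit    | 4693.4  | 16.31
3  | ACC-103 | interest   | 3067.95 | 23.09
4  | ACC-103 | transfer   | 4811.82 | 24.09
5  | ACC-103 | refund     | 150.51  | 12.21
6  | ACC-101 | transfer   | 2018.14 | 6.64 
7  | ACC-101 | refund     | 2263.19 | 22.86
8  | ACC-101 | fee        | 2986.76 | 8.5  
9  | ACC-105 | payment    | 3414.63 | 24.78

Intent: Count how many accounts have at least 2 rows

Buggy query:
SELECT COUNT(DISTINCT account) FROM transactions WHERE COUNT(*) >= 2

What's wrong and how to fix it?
Bug: COUNT(*) cannot appear in WHERE; the per-group count doesn't exist yet

Fix: Use a subquery that GROUPs and filters with HAVING, then count its rows

Corrected query:
SELECT COUNT(*) FROM (SELECT account FROM transactions GROUP BY account HAVING COUNT(*) >= 2)

Result:
COUNT(*)
--------
3       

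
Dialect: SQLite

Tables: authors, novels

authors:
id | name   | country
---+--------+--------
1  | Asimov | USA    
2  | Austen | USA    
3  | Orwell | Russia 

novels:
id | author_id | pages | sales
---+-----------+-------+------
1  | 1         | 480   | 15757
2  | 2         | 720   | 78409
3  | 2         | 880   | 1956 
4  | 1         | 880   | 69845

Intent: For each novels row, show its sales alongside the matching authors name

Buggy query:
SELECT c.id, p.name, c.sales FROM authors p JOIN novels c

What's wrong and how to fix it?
Bug: Missing join condition: each novels row is matched to all authors rows instead of just its own

Fix: Specify the join condition linking the foreign key to the parent id

Corrected query:
SELECT c.id, p.name, c.sales FROM authors p JOIN novels c ON c.author_id = p.id

Result:
id | name   | sales
---+--------+------
1  | Asimov | 15757
2  | Austen | 78409
3  | Austen | 1956 
4  | Asimov | 69845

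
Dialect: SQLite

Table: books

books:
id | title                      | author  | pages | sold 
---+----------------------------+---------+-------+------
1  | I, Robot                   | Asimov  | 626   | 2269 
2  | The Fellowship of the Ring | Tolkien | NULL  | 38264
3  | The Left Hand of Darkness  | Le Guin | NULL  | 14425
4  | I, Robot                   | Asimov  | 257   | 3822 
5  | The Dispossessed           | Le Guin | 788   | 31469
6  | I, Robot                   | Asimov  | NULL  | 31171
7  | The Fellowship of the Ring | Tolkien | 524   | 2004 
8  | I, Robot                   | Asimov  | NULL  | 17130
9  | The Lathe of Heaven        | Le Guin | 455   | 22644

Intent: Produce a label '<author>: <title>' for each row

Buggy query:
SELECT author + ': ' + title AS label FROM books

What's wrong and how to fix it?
Bug: '+' is numeric addition; on text columns SQLite converts them to 0 instead of concatenating

Fix: Use the || operator for string concatenation

Corrected query:
SELECT author || ': ' || title AS label FROM books

Result:
label                              
-----------------------------------
Asimov: I, Robot                   
Tolkien: The Fellowship of the Ring
Le Guin: The Left Hand of Darkness 
Asimov: I, Robot                   
Le Guin: The Dispossessed          
Asimov: I, Robot                   
Tolkien: The Fellowship of the Ring
Asimov: I, Robot                   
Le Guin: The Lathe of Heaven       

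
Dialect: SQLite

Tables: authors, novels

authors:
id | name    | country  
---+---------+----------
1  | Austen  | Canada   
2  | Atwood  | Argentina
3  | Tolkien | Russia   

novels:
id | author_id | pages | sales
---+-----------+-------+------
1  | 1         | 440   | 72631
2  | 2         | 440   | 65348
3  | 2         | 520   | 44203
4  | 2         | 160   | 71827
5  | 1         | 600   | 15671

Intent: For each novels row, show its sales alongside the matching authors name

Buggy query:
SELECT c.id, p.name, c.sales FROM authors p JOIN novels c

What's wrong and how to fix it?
Bug: Missing join condition: each novels row is matched to all authors rows instead of just its own

Fix: Specify the join condition linking the foreign key to the parent id

Corrected query:
SELECT c.id, p.name, c.sales FROM authors p JOIN novels c ON c.author_id = p.id

Result:
id | name   | sales
---+--------+------
1  | Austen | 72631
2  | Atwood | 65348
3  | Atwood | 44203
4  | Atwood | 71827
5  | Austen | 15671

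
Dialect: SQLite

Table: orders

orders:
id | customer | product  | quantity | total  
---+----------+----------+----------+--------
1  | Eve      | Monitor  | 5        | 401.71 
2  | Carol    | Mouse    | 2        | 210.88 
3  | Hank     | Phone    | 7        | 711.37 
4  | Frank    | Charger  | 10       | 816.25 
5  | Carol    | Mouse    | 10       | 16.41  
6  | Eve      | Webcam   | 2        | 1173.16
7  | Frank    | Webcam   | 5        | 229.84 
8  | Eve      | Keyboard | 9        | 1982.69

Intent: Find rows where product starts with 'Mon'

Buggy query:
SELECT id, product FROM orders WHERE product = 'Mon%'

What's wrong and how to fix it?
Bug: Wildcards only work with LIKE; '=' treats '%' as a literal character

Fix: Use LIKE for wildcard pattern matching

Corrected query:
SELECT id, product FROM orders WHERE product LIKE 'Mon%'

Result:
id | product
---+--------
1  | Monitor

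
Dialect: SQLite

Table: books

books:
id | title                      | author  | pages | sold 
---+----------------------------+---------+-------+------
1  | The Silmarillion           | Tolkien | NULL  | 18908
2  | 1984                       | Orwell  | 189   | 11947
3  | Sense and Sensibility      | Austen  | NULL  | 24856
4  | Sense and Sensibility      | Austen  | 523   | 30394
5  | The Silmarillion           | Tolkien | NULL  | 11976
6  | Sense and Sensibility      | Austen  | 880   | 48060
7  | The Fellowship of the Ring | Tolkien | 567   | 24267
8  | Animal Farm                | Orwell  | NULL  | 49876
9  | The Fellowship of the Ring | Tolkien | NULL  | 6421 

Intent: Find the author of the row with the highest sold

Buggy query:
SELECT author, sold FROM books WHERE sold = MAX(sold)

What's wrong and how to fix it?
Bug: MAX(sold) is an aggregate and cannot be used directly in WHERE

Fix: Wrap MAX in a scalar subquery so WHERE compares against a single value

Corrected query:
SELECT author, sold FROM books WHERE sold = (SELECT MAX(sold) FROM books)

Result:
author | sold 
-------+------
Orwell | 49876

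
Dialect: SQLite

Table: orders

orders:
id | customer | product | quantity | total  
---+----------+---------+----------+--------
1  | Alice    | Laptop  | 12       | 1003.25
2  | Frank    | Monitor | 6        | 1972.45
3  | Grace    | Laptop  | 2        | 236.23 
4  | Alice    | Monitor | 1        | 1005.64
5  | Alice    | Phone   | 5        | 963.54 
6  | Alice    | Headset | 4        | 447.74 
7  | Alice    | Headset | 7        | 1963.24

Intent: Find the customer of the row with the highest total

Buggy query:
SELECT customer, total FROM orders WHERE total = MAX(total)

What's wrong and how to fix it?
Bug: MAX(total) is an aggregate and cannot be used directly in WHERE

Fix: Use a subquery: WHERE total = (SELECT MAX(total) FROM orders)

Corrected query:
SELECT customer, total FROM orders WHERE total = (SELECT MAX(total) FROM orders)

Result:
customer | total  
---------+--------
Frank    | 1972.45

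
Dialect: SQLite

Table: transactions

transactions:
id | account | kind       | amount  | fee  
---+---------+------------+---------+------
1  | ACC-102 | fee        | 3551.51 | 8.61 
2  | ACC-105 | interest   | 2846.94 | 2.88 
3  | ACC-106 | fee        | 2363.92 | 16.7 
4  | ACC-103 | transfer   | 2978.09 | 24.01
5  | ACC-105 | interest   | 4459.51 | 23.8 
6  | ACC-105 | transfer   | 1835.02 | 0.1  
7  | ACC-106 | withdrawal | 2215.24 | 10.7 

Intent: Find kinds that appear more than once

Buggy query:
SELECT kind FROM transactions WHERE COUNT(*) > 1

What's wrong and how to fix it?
Bug: COUNT(*) is an aggregate and cannot be used in WHERE

Fix: GROUP BY kind, then filter groups with HAVING COUNT(*) > 1

Corrected query:
SELECT kind FROM transactions GROUP BY kind HAVING COUNT(*) > 1

Result:
kind    
--------
fee     
interest
transfer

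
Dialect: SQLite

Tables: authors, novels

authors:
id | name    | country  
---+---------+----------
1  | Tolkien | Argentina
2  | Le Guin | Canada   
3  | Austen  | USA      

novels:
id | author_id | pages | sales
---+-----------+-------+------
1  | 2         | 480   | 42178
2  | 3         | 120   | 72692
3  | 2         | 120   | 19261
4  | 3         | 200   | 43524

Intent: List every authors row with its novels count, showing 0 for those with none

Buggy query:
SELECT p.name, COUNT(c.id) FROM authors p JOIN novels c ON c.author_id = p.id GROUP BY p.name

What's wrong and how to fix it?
Bug: An inner join excludes parents with zero children

Fix: Switch to LEFT JOIN to retain unmatched parent rows

Corrected query:
SELECT p.name, COUNT(c.id) FROM authors p LEFT JOIN novels c ON c.author_id = p.id GROUP BY p.name

Result:
name    | COUNT(c.id)
--------+------------
Austen  | 2          
Le Guin | 2          
Tolkien | 0          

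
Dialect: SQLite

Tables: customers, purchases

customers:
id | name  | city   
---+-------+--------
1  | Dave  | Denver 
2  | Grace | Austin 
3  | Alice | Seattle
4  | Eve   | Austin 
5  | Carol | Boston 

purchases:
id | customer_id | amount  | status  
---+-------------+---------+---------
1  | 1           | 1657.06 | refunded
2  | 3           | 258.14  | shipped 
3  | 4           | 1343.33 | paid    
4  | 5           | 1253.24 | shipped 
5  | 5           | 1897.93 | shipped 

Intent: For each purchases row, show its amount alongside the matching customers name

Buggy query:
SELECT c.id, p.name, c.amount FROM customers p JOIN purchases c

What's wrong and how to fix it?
Bug: Missing join condition: each purchases row is matched to all customers rows instead of just its own

Fix: Specify the join condition linking the foreign key to the parent id

Corrected query:
SELECT c.id, p.name, c.amount FROM customers p JOIN purchases c ON c.customer_id = p.id

Result:
id | name  | amount 
---+-------+--------
1  | Dave  | 1657.06
2  | Alice | 258.14 
3  | Eve   | 1343.33
4  | Carol | 1253.24
5  | Carol | 1897.93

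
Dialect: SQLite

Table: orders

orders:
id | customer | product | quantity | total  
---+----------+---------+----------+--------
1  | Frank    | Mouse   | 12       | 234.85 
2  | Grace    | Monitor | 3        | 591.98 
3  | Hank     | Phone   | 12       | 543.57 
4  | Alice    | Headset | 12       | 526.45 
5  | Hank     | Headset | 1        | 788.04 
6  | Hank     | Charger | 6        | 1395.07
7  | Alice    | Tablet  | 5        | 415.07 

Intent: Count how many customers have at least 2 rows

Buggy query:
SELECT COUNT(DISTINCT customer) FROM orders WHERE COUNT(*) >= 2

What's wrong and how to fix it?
Bug: COUNT(*) cannot appear in WHERE; the per-group count doesn't exist yet

Fix: Use a subquery that GROUPs and filters with HAVING, then count its rows

Corrected query:
SELECT COUNT(*) FROM (SELECT customer FROM orders GROUP BY customer HAVING COUNT(*) >= 2)

Result:
COUNT(*)
--------
2       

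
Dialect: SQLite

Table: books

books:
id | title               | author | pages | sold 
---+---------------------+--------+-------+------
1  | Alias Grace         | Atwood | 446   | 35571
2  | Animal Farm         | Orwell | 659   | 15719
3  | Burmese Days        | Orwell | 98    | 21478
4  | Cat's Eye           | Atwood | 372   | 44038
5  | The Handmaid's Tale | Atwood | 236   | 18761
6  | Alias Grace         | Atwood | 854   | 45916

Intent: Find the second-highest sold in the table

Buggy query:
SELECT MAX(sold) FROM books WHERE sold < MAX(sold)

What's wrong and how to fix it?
Bug: MAX(sold) on the right of the comparison is an aggregate-in-WHERE error

Fix: Put the inner MAX in a scalar subquery

Corrected query:
SELECT MAX(sold) FROM books WHERE sold < (SELECT MAX(sold) FROM books)

Result:
MAX(sold)
---------
44038    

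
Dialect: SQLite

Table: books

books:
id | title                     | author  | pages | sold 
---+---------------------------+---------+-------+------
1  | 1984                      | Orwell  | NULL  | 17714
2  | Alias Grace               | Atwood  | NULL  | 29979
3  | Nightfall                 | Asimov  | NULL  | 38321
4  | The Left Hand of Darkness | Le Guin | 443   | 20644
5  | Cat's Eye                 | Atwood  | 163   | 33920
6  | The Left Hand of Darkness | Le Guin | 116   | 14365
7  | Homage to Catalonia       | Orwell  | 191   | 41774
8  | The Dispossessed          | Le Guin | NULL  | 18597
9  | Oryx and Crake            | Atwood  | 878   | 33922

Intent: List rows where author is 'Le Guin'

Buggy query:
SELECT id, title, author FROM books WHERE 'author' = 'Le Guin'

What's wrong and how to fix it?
Bug: 'author' in single quotes is a string literal, not the column; the comparison is literal-vs-literal and never true

Fix: Remove the quotes around the column name (or use double quotes for an identifier)

Corrected query:
SELECT id, title, author FROM books WHERE author = 'Le Guin'

Result:
id | title                     | author 
---+---------------------------+--------
4  | The Left Hand of Darkness | Le Guin
6  | The Left Hand of Darkness | Le Guin
8  | The Dispossessed          | Le Guin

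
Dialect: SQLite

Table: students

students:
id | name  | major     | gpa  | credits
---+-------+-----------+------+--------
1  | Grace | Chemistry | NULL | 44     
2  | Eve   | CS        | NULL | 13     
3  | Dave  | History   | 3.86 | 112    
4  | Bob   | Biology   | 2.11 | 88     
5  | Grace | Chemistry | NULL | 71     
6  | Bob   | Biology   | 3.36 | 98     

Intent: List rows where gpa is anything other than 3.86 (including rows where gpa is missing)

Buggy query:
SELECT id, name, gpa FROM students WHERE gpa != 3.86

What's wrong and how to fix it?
Bug: 'gpa != 3.86' is unknown when gpa is NULL, so NULL rows are silently excluded

Fix: Add an explicit OR gpa IS NULL to include the missing-value rows

Corrected query:
SELECT id, name, gpa FROM students WHERE gpa != 3.86 OR gpa IS NULL

Result:
id | name  | gpa 
---+-------+-----
1  | Grace | NULL
2  | Eve   | NULL
4  | Bob   | 2.11
5  | Grace | NULL
6  | Bob   | 3.36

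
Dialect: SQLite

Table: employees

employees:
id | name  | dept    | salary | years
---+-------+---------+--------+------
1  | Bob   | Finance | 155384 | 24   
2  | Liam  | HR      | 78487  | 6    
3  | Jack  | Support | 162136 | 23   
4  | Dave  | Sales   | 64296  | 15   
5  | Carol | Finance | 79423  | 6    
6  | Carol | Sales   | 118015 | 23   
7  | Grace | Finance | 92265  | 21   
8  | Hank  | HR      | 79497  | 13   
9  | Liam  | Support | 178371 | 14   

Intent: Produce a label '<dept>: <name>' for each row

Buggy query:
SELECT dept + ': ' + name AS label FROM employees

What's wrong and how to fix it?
Bug: SQLite uses || for string concatenation; + coerces text to numbers (yielding 0)

Fix: Replace + with || to concatenate text

Corrected query:
SELECT dept || ': ' || name AS label FROM employees

Result:
label         
--------------
Finance: Bob  
HR: Liam      
Support: Jack 
Sales: Dave   
Finance: Carol
Sales: Carol  
Finance: Grace
HR: Hank      
Support: Liam 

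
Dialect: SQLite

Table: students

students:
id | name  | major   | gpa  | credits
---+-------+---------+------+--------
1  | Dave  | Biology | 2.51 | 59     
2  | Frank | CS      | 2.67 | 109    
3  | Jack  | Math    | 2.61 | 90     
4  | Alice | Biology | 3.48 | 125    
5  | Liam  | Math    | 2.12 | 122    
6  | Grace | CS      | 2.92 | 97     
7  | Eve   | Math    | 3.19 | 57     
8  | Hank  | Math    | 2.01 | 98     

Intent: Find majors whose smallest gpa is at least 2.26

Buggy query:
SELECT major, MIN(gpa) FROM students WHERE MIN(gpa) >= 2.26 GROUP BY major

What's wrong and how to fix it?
Bug: Aggregates like MIN are computed per group after WHERE runs

Fix: Use HAVING for the per-group MIN condition

Corrected query:
SELECT major, MIN(gpa) FROM students GROUP BY major HAVING MIN(gpa) >= 2.26

Result:
major   | MIN(gpa)
--------+---------
Biology | 2.51    
CS      | 2.67    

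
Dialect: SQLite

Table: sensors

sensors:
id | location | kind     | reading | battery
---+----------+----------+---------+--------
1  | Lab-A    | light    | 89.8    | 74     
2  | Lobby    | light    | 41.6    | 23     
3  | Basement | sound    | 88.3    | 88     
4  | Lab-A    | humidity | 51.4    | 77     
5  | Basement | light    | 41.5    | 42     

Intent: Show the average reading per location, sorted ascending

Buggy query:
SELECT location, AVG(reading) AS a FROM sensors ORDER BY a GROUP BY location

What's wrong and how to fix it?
Bug: GROUP BY must precede ORDER BY

Fix: Reorder: SELECT … FROM … GROUP BY … ORDER BY …

Corrected query:
SELECT location, AVG(reading) AS a FROM sensors GROUP BY location ORDER BY a

Result:
location | a   
---------+-----
Lobby    | 41.6
Basement | 64.9
Lab-A    | 70.6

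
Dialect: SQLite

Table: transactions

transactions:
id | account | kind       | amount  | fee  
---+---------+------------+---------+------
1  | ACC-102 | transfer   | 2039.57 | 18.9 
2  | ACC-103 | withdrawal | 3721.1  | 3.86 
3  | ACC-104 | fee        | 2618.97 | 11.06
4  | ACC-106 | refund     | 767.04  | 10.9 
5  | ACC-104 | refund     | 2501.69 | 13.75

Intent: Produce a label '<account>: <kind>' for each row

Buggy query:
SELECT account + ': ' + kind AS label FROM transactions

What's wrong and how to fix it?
Bug: '+' is numeric addition; on text columns SQLite converts them to 0 instead of concatenating

Fix: Replace + with || to concatenate text

Corrected query:
SELECT account || ': ' || kind AS label FROM transactions

Result:
label              
-------------------
ACC-102: transfer  
ACC-103: withdrawal
ACC-104: fee       
ACC-106: refund    
ACC-104: refund    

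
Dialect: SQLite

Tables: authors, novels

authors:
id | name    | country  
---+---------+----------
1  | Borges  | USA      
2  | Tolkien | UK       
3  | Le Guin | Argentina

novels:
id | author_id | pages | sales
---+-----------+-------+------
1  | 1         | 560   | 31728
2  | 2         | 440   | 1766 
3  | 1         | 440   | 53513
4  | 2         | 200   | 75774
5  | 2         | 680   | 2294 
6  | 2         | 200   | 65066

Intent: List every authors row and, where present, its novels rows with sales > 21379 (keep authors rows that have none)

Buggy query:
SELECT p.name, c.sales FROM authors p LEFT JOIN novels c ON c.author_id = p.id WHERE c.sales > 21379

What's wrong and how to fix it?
Bug: A WHERE condition on the right-hand table after LEFT JOIN drops unmatched parents

Fix: Put 'c.sales > 21379' in the JOIN's ON clause instead of WHERE

Corrected query:
SELECT p.name, c.sales FROM authors p LEFT JOIN novels c ON c.author_id = p.id AND c.sales > 21379

Result:
name    | sales
--------+------
Borges  | 31728
Borges  | 53513
Tolkien | 65066
Tolkien | 75774
Le Guin | NULL 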